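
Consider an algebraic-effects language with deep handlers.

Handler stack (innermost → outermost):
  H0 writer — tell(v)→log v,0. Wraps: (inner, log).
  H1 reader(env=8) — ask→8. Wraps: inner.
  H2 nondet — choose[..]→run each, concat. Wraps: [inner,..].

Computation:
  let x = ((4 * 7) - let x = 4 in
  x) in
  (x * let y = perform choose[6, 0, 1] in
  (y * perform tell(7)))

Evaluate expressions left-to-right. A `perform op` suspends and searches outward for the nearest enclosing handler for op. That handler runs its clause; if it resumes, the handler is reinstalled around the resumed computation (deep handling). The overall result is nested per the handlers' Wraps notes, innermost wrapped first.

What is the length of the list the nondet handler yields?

Answer: 3

Working:
choose[6, 0, 1] @ H2
  branch[0] choose=6:
    tell(7) @ H0 ⇒ log+=7
    H0 returns (0, (7))
    H1 returns (0, (7))
    H2 returns [(0, (7))]
  branch[1] choose=0:
    tell(7) @ H0 ⇒ log+=7
    H0 returns (0, (7))
    H1 returns (0, (7))
    H2 returns [(0, (7))]
  branch[2] choose=1:
    tell(7) @ H0 ⇒ log+=7
    H0 returns (0, (7))
    H1 returns (0, (7))
    H2 returns [(0, (7))]
= [(0, (7)), (0, (7)), (0, (7))]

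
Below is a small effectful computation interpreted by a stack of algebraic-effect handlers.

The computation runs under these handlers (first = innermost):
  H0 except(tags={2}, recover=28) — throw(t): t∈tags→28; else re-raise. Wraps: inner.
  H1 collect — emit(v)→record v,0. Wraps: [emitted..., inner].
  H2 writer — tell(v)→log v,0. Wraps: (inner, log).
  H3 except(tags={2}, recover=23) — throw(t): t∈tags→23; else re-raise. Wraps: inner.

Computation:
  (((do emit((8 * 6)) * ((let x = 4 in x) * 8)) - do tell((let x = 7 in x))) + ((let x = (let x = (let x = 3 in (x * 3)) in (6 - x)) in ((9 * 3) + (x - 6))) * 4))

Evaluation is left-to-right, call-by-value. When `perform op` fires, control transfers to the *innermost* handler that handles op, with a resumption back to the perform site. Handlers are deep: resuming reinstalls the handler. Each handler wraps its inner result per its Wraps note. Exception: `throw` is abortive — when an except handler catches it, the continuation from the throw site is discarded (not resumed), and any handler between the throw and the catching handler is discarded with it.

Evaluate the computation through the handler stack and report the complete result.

Answer: ([48, 72], (7))

Working:
emit(48) @ H1 ⇒ out+=48
tell(7) @ H2 ⇒ log+=7
H0 returns 72
H1 returns [48, 72]
H2 returns ([48, 72], (7))
H3 returns ([48, 72], (7))
= ([48, 72], (7))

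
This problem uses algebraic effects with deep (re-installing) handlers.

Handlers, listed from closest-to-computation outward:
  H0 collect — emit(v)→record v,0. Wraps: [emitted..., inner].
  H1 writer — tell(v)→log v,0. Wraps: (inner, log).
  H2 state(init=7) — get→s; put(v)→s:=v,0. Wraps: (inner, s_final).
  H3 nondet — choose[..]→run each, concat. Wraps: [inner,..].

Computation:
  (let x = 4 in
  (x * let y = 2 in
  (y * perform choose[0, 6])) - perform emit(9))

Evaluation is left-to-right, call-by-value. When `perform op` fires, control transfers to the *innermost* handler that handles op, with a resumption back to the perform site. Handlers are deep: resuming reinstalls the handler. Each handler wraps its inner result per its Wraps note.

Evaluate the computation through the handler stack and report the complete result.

Answer: [(([9, 0], ()), 7), (([9, 48], ()), 7)]

Evaluation trace:
choose[0, 6] @ H3
  branch[0] choose=0:
    emit(9) @ H0 ⇒ out+=9
    H0 returns [9, 0]
    H1 returns ([9, 0], ())
    H2 returns (([9, 0], ()), 7)
    H3 returns [(([9, 0], ()), 7)]
  branch[1] choose=6:
    emit(9) @ H0 ⇒ out+=9
    H0 returns [9, 48]
    H1 returns ([9, 48], ())
    H2 returns (([9, 48], ()), 7)
    H3 returns [(([9, 48], ()), 7)]
= [(([9, 0], ()), 7), (([9, 48], ()), 7)]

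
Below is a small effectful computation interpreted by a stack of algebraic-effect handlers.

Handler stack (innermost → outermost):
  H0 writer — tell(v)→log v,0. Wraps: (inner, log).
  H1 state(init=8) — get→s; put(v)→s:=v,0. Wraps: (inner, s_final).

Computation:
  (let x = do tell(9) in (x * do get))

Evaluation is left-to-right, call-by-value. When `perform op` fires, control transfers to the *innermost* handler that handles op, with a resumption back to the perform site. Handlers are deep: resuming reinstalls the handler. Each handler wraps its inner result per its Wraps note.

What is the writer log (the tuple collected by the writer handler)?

Evaluation trace:
tell(9) @ H0 ⇒ log+=9
get @ H1 ⇒ 8
H0 returns (0, (9))
H1 returns ((0, (9)), 8)
= ((0, (9)), 8)

Answer: (9)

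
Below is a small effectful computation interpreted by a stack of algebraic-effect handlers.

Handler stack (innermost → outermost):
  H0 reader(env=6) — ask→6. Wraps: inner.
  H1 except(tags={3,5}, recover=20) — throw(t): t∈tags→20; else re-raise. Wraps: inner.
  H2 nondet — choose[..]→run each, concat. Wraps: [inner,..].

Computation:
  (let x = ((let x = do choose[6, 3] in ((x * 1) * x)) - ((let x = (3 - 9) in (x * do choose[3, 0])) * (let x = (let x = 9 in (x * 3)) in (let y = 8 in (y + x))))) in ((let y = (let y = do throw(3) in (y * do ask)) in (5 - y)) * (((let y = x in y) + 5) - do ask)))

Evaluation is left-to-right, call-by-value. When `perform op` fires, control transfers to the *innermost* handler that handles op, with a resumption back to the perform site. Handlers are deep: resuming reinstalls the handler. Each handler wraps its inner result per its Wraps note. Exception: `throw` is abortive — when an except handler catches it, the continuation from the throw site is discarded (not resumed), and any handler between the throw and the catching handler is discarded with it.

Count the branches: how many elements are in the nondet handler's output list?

Working:
choose[6, 3] @ H2
  branch[0] choose=6:
    choose[3, 0] @ H2
      branch[0] choose=3:
        throw(3) @ H1 caught ⇒ 20
        H2 returns [20]
      branch[1] choose=0:
        throw(3) @ H1 caught ⇒ 20
        H2 returns [20]
  branch[1] choose=3:
    choose[3, 0] @ H2
      branch[0] choose=3:
        throw(3) @ H1 caught ⇒ 20
        H2 returns [20]
      branch[1] choose=0:
        throw(3) @ H1 caught ⇒ 20
        H2 returns [20]
= [20, 20, 20, 20]

Answer: 4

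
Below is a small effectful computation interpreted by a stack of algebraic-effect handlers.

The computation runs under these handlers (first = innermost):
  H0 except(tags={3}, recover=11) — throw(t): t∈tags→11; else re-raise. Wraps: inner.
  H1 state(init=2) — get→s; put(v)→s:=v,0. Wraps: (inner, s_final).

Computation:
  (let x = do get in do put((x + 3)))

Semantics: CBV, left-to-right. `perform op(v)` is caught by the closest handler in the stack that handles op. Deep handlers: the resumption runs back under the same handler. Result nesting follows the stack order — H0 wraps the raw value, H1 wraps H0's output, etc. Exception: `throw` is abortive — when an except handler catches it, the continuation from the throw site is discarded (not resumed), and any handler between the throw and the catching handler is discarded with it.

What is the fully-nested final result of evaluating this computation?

Answer: (0, 5)

Evaluation trace:
get @ H1 ⇒ 2
put(5) @ H1 ⇒ s:=5
H0 returns 0
H1 returns (0, 5)
= (0, 5)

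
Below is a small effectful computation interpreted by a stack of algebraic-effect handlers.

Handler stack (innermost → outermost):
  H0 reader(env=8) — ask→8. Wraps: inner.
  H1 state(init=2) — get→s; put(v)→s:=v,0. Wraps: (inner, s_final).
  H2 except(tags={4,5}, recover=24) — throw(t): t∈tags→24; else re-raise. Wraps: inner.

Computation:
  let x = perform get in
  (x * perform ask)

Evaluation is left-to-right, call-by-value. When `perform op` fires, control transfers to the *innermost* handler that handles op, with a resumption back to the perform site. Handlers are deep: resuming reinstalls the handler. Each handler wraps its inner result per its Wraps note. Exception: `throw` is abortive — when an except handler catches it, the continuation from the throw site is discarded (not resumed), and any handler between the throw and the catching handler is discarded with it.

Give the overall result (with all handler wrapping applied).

Answer: (16, 2)

Step-by-step:
get @ H1 ⇒ 2
ask @ H0 ⇒ 8
H0 returns 16
H1 returns (16, 2)
H2 returns (16, 2)
= (16, 2)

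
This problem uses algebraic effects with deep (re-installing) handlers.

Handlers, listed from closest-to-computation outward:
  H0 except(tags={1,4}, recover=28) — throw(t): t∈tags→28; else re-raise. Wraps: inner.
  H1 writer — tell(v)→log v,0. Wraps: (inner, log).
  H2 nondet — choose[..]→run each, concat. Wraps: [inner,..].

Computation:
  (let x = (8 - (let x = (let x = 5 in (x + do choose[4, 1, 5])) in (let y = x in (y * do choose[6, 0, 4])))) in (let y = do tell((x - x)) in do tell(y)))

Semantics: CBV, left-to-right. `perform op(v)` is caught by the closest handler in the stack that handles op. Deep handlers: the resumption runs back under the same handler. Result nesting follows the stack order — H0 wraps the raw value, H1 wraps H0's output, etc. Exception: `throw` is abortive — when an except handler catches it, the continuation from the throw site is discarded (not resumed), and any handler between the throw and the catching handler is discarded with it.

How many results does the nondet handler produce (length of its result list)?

Answer: 9

Working:
choose[4, 1, 5] @ H2
  branch[0] choose=4:
    choose[6, 0, 4] @ H2
      branch[0] choose=6:
        tell(0) @ H1 ⇒ log+=0
        tell(0) @ H1 ⇒ log+=0
        H0 returns 0
        H1 returns (0, (0, 0))
        H2 returns [(0, (0, 0))]
      branch[1] choose=0:
        tell(0) @ H1 ⇒ log+=0
        tell(0) @ H1 ⇒ log+=0
        H0 returns 0
        H1 returns (0, (0, 0))
        H2 returns [(0, (0, 0))]
      branch[2] choose=4:
        tell(0) @ H1 ⇒ log+=0
        tell(0) @ H1 ⇒ log+=0
        H0 returns 0
        H1 returns (0, (0, 0))
        H2 returns [(0, (0, 0))]
  branch[1] choose=1:
    choose[6, 0, 4] @ H2
      branch[0] choose=6:
        tell(0) @ H1 ⇒ log+=0
        tell(0) @ H1 ⇒ log+=0
        H0 returns 0
        H1 returns (0, (0, 0))
        H2 returns [(0, (0, 0))]
      branch[1] choose=0:
        tell(0) @ H1 ⇒ log+=0
        tell(0) @ H1 ⇒ log+=0
        H0 returns 0
        H1 returns (0, (0, 0))
        H2 returns [(0, (0, 0))]
      branch[2] choose=4:
        tell(0) @ H1 ⇒ log+=0
        tell(0) @ H1 ⇒ log+=0
        H0 returns 0
        H1 returns (0, (0, 0))
        H2 returns [(0, (0, 0))]
  branch[2] choose=5:
    choose[6, 0, 4] @ H2
      branch[0] choose=6:
        tell(0) @ H1 ⇒ log+=0
        tell(0) @ H1 ⇒ log+=0
        H0 returns 0
        H1 returns (0, (0, 0))
        H2 returns [(0, (0, 0))]
      branch[1] choose=0:
        tell(0) @ H1 ⇒ log+=0
        tell(0) @ H1 ⇒ log+=0
        H0 returns 0
        H1 returns (0, (0, 0))
        H2 returns [(0, (0, 0))]
      branch[2] choose=4:
        tell(0) @ H1 ⇒ log+=0
        tell(0) @ H1 ⇒ log+=0
        H0 returns 0
        H1 returns (0, (0, 0))
        H2 returns [(0, (0, 0))]
= [(0, (0, 0)), (0, (0, 0)), (0, (0, 0)), (0, (0, 0)), (0, (0, 0)), (0, (0, 0)), (0, (0, 0)), (0, (0, 0)), (0, (0, 0))]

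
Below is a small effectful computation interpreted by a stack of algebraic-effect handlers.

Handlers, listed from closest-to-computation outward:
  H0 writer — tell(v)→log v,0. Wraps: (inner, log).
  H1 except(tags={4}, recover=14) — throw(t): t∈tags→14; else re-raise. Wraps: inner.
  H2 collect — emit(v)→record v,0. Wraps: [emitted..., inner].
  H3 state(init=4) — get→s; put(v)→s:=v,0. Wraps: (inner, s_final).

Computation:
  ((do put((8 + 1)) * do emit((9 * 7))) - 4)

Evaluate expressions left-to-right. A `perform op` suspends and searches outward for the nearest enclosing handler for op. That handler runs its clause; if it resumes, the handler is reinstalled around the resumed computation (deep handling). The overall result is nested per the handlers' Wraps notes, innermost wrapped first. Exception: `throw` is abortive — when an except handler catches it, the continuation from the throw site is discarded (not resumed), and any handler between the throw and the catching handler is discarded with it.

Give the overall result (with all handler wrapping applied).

Working:
put(9) @ H3 ⇒ s:=9
emit(63) @ H2 ⇒ out+=63
H0 returns (-4, ())
H1 returns (-4, ())
H2 returns [63, (-4, ())]
H3 returns ([63, (-4, ())], 9)
= ([63, (-4, ())], 9)

Answer: ([63, (-4, ())], 9)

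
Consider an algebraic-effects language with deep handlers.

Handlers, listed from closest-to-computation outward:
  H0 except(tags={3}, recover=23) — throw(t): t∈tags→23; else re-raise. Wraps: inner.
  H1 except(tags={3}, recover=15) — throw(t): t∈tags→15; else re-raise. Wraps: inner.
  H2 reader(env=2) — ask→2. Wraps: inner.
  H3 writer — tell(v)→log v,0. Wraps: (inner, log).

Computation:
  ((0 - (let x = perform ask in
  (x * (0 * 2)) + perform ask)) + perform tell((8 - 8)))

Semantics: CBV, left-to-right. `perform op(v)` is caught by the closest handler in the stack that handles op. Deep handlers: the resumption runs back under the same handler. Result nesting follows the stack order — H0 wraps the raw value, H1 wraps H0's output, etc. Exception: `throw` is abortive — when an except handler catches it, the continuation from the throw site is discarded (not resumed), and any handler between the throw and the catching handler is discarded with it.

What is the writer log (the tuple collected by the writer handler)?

Answer: (0)

Evaluation trace:
ask @ H2 ⇒ 2
ask @ H2 ⇒ 2
tell(0) @ H3 ⇒ log+=0
H0 returns -2
H1 returns -2
H2 returns -2
H3 returns (-2, (0))
= (-2, (0))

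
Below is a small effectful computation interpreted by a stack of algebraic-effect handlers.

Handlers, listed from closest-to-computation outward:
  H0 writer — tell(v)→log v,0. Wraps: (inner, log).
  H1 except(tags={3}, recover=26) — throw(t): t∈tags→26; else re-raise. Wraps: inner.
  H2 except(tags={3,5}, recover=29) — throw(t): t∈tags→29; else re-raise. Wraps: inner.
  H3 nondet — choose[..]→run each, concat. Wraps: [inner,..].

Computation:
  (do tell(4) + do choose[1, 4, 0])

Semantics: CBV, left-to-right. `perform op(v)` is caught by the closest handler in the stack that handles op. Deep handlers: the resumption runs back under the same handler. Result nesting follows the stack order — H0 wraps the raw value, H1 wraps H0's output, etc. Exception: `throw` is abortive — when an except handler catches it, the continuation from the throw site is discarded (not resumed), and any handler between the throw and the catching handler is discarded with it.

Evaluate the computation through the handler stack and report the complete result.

Answer: [(1, (4)), (4, (4)), (0, (4))]

Evaluation trace:
tell(4) @ H0 ⇒ log+=4
choose[1, 4, 0] @ H3
  branch[0] choose=1:
    H0 returns (1, (4))
    H1 returns (1, (4))
    H2 returns (1, (4))
    H3 returns [(1, (4))]
  branch[1] choose=4:
    H0 returns (4, (4))
    H1 returns (4, (4))
    H2 returns (4, (4))
    H3 returns [(4, (4))]
  branch[2] choose=0:
    H0 returns (0, (4))
    H1 returns (0, (4))
    H2 returns (0, (4))
    H3 returns [(0, (4))]
= [(1, (4)), (4, (4)), (0, (4))]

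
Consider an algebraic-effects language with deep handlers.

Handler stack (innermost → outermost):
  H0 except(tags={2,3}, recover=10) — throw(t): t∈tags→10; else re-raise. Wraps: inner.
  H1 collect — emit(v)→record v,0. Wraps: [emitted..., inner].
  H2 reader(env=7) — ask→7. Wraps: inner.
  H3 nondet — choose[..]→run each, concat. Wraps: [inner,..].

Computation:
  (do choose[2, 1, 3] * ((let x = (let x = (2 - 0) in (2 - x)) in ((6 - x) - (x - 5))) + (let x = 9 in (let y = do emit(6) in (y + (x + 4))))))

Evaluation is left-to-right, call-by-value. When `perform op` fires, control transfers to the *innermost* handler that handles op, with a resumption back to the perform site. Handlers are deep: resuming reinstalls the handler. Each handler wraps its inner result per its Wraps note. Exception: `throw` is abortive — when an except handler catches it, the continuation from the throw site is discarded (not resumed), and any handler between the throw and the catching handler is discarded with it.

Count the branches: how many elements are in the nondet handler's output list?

Answer: 3

Step-by-step:
choose[2, 1, 3] @ H3
  branch[0] choose=2:
    emit(6) @ H1 ⇒ out+=6
    H0 returns 48
    H1 returns [6, 48]
    H2 returns [6, 48]
    H3 returns [[6, 48]]
  branch[1] choose=1:
    emit(6) @ H1 ⇒ out+=6
    H0 returns 24
    H1 returns [6, 24]
    H2 returns [6, 24]
    H3 returns [[6, 24]]
  branch[2] choose=3:
    emit(6) @ H1 ⇒ out+=6
    H0 returns 72
    H1 returns [6, 72]
    H2 returns [6, 72]
    H3 returns [[6, 72]]
= [[6, 48], [6, 24], [6, 72]]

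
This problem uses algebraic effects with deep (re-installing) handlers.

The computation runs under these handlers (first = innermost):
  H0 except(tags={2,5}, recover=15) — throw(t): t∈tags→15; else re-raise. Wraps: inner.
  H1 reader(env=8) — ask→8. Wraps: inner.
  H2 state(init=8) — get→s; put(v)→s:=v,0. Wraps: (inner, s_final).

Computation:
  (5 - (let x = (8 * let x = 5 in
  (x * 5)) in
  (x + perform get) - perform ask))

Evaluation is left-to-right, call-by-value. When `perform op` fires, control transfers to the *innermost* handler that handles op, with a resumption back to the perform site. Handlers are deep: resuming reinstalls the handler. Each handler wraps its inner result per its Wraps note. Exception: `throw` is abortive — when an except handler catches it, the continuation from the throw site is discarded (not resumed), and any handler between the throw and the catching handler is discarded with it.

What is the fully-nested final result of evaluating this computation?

Working:
get @ H2 ⇒ 8
ask @ H1 ⇒ 8
H0 returns -195
H1 returns -195
H2 returns (-195, 8)
= (-195, 8)

Answer: (-195, 8)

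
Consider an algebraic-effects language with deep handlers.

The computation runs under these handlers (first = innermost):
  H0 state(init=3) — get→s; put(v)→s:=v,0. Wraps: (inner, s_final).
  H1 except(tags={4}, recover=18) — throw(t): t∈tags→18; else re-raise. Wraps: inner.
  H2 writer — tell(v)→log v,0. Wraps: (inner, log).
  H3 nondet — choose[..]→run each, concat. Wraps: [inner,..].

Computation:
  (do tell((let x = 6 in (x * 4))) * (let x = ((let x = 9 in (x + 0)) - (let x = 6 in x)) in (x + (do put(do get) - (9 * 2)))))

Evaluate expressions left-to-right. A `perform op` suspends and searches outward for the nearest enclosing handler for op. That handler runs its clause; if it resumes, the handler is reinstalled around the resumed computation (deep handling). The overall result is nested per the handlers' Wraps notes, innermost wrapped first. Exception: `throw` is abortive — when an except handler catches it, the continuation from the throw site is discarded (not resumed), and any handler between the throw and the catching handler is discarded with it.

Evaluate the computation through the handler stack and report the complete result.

Step-by-step:
tell(24) @ H2 ⇒ log+=24
get @ H0 ⇒ 3
put(3) @ H0 ⇒ s:=3
H0 returns (0, 3)
H1 returns (0, 3)
H2 returns ((0, 3), (24))
H3 returns [((0, 3), (24))]
= [((0, 3), (24))]

Answer: [((0, 3), (24))]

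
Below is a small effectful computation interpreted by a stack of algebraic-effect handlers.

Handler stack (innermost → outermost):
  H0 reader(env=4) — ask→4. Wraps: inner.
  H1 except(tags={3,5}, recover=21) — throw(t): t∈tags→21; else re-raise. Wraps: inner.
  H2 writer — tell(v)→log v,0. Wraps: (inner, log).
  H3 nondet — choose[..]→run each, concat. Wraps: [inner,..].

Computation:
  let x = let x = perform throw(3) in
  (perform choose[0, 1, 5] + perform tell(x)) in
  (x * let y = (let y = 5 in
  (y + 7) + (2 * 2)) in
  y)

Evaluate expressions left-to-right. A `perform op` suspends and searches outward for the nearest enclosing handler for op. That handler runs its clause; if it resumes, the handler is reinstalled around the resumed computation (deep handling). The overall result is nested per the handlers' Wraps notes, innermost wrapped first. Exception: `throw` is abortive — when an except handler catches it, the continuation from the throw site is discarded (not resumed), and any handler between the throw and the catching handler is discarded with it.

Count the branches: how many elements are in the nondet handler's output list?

Answer: 1

Evaluation trace:
throw(3) @ H1 caught ⇒ 21
H2 returns (21, ())
H3 returns [(21, ())]
= [(21, ())]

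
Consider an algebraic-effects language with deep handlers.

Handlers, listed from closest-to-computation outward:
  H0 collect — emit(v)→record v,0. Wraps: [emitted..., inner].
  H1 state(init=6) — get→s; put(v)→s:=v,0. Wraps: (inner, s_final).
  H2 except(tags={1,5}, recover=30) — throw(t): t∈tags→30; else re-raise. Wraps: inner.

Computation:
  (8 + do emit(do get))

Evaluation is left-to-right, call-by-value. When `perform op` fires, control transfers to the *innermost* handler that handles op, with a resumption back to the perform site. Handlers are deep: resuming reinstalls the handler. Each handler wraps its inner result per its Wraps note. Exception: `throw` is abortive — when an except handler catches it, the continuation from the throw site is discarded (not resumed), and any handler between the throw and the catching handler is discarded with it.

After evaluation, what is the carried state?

Step-by-step:
get @ H1 ⇒ 6
emit(6) @ H0 ⇒ out+=6
H0 returns [6, 8]
H1 returns ([6, 8], 6)
H2 returns ([6, 8], 6)
= ([6, 8], 6)

Answer: 6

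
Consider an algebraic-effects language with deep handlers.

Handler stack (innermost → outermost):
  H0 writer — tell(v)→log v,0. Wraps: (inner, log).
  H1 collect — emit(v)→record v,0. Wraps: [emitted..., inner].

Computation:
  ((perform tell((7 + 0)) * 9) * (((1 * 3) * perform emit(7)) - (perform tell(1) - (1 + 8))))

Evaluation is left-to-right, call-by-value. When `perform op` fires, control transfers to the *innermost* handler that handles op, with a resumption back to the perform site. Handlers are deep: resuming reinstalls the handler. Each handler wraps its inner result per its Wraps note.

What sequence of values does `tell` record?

Evaluation trace:
tell(7) @ H0 ⇒ log+=7
emit(7) @ H1 ⇒ out+=7
tell(1) @ H0 ⇒ log+=1
H0 returns (0, (7, 1))
H1 returns [7, (0, (7, 1))]
= [7, (0, (7, 1))]

Answer: (7, 1)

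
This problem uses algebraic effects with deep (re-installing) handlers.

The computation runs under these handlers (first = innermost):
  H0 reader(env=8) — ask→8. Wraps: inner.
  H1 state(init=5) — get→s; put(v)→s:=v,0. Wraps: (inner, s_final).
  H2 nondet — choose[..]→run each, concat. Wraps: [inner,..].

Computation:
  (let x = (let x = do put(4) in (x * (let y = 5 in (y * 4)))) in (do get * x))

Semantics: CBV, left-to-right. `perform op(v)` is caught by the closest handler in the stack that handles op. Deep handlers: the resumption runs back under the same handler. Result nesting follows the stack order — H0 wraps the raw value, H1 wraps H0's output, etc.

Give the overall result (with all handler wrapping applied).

Working:
put(4) @ H1 ⇒ s:=4
get @ H1 ⇒ 4
H0 returns 0
H1 returns (0, 4)
H2 returns [(0, 4)]
= [(0, 4)]

Answer: [(0, 4)]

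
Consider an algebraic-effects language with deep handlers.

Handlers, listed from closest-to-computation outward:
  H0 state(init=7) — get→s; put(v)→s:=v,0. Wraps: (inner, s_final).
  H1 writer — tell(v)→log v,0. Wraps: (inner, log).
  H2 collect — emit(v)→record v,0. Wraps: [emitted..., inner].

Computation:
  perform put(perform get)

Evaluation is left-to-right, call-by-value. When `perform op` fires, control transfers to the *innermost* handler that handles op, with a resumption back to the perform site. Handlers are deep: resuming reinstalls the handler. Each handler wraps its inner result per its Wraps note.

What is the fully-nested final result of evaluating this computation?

Answer: [((0, 7), ())]

Step-by-step:
get @ H0 ⇒ 7
put(7) @ H0 ⇒ s:=7
H0 returns (0, 7)
H1 returns ((0, 7), ())
H2 returns [((0, 7), ())]
= [((0, 7), ())]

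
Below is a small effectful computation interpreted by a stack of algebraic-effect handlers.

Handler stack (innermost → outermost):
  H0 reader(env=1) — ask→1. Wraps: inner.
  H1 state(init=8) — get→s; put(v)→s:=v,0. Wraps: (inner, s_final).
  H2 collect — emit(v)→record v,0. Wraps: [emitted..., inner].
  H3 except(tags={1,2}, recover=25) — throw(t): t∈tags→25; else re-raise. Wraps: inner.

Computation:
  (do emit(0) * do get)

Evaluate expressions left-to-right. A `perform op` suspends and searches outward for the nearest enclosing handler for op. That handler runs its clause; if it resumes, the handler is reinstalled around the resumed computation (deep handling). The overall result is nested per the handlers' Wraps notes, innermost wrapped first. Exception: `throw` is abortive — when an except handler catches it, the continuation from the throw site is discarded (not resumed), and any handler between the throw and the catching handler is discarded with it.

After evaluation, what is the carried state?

Answer: 8

Step-by-step:
emit(0) @ H2 ⇒ out+=0
get @ H1 ⇒ 8
H0 returns 0
H1 returns (0, 8)
H2 returns [0, (0, 8)]
H3 returns [0, (0, 8)]
= [0, (0, 8)]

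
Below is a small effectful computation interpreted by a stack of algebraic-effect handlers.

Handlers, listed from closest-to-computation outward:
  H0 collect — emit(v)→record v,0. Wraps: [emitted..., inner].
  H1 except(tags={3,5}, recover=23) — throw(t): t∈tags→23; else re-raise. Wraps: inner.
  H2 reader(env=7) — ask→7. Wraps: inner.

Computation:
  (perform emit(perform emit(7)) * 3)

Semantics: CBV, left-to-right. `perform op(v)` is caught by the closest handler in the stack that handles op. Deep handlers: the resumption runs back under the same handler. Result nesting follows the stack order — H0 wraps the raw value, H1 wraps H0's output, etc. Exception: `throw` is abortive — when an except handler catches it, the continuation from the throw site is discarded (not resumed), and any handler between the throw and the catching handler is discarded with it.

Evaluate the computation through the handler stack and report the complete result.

Evaluation trace:
emit(7) @ H0 ⇒ out+=7
emit(0) @ H0 ⇒ out+=0
H0 returns [7, 0, 0]
H1 returns [7, 0, 0]
H2 returns [7, 0, 0]
= [7, 0, 0]

Answer: [7, 0, 0]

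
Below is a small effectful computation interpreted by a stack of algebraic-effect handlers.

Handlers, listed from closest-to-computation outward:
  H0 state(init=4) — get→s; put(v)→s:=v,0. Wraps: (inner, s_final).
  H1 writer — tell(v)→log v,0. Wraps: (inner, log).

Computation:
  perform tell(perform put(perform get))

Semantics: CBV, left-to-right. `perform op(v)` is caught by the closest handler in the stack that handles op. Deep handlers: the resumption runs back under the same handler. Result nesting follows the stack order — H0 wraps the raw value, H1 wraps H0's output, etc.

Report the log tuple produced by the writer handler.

Evaluation trace:
get @ H0 ⇒ 4
put(4) @ H0 ⇒ s:=4
tell(0) @ H1 ⇒ log+=0
H0 returns (0, 4)
H1 returns ((0, 4), (0))
= ((0, 4), (0))

Answer: (0)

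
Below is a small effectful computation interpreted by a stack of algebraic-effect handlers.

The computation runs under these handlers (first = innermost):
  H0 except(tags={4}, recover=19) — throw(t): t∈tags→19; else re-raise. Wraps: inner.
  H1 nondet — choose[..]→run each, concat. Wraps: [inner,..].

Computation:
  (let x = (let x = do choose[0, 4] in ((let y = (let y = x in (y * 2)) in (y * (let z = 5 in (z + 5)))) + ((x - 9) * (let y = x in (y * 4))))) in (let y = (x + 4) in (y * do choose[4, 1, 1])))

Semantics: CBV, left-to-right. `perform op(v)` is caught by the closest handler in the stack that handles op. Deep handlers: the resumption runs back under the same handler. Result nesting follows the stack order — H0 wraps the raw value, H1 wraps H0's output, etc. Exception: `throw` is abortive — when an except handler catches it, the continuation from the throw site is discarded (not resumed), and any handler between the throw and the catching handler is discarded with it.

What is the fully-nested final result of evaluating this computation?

Answer: [16, 4, 4, 16, 4, 4]

Step-by-step:
choose[0, 4] @ H1
  branch[0] choose=0:
    choose[4, 1, 1] @ H1
      branch[0] choose=4:
        H0 returns 16
        H1 returns [16]
      branch[1] choose=1:
        H0 returns 4
        H1 returns [4]
      branch[2] choose=1:
        H0 returns 4
        H1 returns [4]
  branch[1] choose=4:
    choose[4, 1, 1] @ H1
      branch[0] choose=4:
        H0 returns 16
        H1 returns [16]
      branch[1] choose=1:
        H0 returns 4
        H1 returns [4]
      branch[2] choose=1:
        H0 returns 4
        H1 returns [4]
= [16, 4, 4, 16, 4, 4]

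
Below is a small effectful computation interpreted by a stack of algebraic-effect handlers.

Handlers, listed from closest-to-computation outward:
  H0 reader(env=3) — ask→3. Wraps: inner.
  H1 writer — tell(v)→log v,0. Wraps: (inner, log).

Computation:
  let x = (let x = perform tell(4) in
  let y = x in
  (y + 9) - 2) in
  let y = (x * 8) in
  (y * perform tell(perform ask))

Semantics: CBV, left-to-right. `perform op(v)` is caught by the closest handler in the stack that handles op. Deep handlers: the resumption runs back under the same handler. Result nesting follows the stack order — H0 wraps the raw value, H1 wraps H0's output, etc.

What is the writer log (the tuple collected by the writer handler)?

Evaluation trace:
tell(4) @ H1 ⇒ log+=4
ask @ H0 ⇒ 3
tell(3) @ H1 ⇒ log+=3
H0 returns 0
H1 returns (0, (4, 3))
= (0, (4, 3))

Answer: (4, 3)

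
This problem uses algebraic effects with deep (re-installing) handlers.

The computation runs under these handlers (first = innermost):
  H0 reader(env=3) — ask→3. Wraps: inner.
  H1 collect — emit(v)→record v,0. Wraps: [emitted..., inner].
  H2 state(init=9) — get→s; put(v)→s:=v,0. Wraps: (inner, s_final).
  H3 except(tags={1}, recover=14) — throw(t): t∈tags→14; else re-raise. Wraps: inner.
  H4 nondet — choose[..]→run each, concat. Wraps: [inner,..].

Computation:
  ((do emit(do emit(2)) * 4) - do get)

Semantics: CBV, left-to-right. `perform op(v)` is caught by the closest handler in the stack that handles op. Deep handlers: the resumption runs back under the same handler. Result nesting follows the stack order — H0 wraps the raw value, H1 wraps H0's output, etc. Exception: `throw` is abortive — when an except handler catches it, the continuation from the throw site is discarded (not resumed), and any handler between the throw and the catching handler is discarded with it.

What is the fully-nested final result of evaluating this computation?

Answer: [([2, 0, -9], 9)]

Working:
emit(2) @ H1 ⇒ out+=2
emit(0) @ H1 ⇒ out+=0
get @ H2 ⇒ 9
H0 returns -9
H1 returns [2, 0, -9]
H2 returns ([2, 0, -9], 9)
H3 returns ([2, 0, -9], 9)
H4 returns [([2, 0, -9], 9)]
= [([2, 0, -9], 9)]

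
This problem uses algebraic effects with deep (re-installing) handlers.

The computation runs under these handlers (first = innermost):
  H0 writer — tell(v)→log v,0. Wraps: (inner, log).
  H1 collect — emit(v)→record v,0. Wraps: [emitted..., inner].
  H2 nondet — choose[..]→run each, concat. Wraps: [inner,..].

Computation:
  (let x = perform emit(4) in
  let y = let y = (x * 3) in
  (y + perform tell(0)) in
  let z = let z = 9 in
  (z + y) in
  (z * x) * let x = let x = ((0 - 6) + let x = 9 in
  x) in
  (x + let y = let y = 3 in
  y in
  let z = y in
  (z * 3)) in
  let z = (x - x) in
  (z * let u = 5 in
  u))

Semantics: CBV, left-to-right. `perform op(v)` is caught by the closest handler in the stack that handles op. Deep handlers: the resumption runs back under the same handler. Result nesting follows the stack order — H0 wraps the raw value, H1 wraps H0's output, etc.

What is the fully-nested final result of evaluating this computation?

Working:
emit(4) @ H1 ⇒ out+=4
tell(0) @ H0 ⇒ log+=0
H0 returns (0, (0))
H1 returns [4, (0, (0))]
H2 returns [[4, (0, (0))]]
= [[4, (0, (0))]]

Answer: [[4, (0, (0))]]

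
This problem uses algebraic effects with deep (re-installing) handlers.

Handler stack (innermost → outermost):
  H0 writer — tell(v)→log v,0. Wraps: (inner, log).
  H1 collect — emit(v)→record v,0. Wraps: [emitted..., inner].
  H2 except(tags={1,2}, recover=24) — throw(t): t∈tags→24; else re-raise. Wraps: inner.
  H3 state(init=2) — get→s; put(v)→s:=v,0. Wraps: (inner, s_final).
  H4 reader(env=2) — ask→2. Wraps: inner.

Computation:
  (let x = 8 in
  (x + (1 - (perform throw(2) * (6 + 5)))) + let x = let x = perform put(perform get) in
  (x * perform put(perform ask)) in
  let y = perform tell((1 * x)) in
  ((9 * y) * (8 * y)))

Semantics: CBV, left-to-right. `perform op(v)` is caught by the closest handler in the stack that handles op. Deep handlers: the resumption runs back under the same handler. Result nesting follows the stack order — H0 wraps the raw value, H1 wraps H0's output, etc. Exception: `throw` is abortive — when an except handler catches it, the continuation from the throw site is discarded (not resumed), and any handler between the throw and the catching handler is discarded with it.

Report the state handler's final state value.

Answer: 2

Working:
throw(2) @ H2 caught ⇒ 24
H3 returns (24, 2)
H4 returns (24, 2)
= (24, 2)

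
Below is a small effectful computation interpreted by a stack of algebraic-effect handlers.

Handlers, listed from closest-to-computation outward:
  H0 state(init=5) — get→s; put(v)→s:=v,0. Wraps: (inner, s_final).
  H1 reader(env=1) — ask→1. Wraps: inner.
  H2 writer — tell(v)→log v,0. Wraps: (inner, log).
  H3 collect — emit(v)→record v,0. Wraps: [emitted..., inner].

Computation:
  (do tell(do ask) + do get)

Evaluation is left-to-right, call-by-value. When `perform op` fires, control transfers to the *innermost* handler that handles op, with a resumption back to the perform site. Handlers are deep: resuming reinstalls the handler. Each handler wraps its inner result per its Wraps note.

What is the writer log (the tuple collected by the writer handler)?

Answer: (1)

Step-by-step:
ask @ H1 ⇒ 1
tell(1) @ H2 ⇒ log+=1
get @ H0 ⇒ 5
H0 returns (5, 5)
H1 returns (5, 5)
H2 returns ((5, 5), (1))
H3 returns [((5, 5), (1))]
= [((5, 5), (1))]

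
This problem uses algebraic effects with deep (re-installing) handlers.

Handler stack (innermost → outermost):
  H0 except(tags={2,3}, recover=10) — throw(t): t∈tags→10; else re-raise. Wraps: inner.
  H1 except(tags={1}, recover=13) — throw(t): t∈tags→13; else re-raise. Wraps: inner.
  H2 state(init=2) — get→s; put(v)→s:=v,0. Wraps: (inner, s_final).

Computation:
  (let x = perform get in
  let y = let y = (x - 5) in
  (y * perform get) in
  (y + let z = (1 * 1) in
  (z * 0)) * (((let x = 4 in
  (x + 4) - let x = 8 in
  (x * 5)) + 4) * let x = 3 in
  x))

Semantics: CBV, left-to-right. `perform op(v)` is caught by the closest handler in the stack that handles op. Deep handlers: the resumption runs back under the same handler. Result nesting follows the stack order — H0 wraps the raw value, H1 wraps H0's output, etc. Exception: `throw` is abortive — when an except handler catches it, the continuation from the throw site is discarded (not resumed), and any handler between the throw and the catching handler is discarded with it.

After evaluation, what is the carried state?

Answer: 2

Step-by-step:
get @ H2 ⇒ 2
get @ H2 ⇒ 2
H0 returns 504
H1 returns 504
H2 returns (504, 2)
= (504, 2)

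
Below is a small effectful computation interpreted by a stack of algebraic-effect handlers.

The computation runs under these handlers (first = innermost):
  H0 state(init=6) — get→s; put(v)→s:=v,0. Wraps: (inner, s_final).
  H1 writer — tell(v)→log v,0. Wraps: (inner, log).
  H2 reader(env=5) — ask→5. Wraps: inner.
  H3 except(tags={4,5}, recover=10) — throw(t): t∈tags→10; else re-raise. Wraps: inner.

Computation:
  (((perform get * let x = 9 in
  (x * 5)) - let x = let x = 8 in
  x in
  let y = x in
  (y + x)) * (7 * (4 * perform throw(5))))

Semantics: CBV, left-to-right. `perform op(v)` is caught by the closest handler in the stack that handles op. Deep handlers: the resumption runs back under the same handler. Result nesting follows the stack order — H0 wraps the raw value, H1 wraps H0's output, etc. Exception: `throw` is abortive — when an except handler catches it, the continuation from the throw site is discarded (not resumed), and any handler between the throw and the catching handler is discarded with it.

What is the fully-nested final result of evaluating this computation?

Answer: 10

Working:
get @ H0 ⇒ 6
throw(5) @ H3 caught ⇒ 10
= 10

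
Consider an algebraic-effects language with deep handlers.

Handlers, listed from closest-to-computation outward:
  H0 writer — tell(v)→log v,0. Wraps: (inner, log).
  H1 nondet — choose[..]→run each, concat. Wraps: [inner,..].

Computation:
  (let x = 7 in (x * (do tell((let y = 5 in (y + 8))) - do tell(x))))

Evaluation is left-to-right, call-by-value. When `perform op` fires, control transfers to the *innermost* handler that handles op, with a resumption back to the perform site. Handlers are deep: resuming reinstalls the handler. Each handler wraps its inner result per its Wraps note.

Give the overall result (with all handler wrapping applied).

Answer: [(0, (13, 7))]

Step-by-step:
tell(13) @ H0 ⇒ log+=13
tell(7) @ H0 ⇒ log+=7
H0 returns (0, (13, 7))
H1 returns [(0, (13, 7))]
= [(0, (13, 7))]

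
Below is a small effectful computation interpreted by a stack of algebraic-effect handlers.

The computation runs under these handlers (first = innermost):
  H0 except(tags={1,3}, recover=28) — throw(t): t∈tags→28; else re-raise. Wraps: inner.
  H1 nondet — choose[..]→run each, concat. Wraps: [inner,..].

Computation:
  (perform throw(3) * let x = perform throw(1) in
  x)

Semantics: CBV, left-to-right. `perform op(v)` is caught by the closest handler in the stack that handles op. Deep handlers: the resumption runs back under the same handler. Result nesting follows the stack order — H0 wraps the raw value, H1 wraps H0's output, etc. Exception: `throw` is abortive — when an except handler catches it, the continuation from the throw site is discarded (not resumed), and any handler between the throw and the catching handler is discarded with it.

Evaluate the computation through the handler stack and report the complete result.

Answer: [28]

Evaluation trace:
throw(3) @ H0 caught ⇒ 28
H1 returns [28]
= [28]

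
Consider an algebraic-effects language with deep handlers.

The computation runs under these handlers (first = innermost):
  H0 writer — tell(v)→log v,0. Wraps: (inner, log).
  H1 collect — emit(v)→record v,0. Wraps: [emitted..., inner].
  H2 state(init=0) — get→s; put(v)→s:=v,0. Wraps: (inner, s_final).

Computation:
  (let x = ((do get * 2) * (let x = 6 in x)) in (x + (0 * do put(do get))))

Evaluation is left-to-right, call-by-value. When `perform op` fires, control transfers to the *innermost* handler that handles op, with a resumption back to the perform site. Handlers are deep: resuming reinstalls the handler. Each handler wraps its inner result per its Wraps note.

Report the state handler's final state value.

Answer: 0

Working:
get @ H2 ⇒ 0
get @ H2 ⇒ 0
put(0) @ H2 ⇒ s:=0
H0 returns (0, ())
H1 returns [(0, ())]
H2 returns ([(0, ())], 0)
= ([(0, ())], 0)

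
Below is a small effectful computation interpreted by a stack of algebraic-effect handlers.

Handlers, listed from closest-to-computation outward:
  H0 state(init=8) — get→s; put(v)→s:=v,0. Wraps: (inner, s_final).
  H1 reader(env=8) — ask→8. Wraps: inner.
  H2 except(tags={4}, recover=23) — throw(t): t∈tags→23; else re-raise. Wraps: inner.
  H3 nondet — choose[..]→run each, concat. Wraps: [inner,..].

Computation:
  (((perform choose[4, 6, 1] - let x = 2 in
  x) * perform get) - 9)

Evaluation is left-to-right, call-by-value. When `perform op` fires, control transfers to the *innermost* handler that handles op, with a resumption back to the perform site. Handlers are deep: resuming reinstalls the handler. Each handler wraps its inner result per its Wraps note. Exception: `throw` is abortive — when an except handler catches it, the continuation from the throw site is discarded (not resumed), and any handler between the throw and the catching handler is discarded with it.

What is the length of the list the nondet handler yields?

Step-by-step:
choose[4, 6, 1] @ H3
  branch[0] choose=4:
    get @ H0 ⇒ 8
    H0 returns (7, 8)
    H1 returns (7, 8)
    H2 returns (7, 8)
    H3 returns [(7, 8)]
  branch[1] choose=6:
    get @ H0 ⇒ 8
    H0 returns (23, 8)
    H1 returns (23, 8)
    H2 returns (23, 8)
    H3 returns [(23, 8)]
  branch[2] choose=1:
    get @ H0 ⇒ 8
    H0 returns (-17, 8)
    H1 returns (-17, 8)
    H2 returns (-17, 8)
    H3 returns [(-17, 8)]
= [(7, 8), (23, 8), (-17, 8)]

Answer: 3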